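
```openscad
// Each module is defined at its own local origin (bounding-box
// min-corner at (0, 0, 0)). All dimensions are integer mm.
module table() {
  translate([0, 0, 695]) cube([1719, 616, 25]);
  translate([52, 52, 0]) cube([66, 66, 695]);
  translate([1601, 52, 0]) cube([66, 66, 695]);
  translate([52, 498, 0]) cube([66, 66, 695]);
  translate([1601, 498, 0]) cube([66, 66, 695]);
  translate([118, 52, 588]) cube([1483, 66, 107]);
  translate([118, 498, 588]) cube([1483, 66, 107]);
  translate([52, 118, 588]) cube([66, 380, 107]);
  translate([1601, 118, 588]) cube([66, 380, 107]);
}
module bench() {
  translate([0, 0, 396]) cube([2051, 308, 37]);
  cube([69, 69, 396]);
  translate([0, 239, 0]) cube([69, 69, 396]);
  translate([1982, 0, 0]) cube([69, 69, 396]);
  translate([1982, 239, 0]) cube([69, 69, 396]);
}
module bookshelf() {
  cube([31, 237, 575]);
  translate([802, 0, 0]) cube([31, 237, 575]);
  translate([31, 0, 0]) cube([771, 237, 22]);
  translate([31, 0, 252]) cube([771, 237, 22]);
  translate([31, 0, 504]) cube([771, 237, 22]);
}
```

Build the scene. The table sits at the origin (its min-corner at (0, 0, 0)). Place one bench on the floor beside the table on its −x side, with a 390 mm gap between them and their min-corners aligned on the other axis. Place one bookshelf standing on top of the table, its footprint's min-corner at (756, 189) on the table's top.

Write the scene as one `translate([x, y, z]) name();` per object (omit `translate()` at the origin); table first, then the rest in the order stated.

table();
translate([-2441, 0, 0]) bench();
translate([756, 189, 720]) bookshelf();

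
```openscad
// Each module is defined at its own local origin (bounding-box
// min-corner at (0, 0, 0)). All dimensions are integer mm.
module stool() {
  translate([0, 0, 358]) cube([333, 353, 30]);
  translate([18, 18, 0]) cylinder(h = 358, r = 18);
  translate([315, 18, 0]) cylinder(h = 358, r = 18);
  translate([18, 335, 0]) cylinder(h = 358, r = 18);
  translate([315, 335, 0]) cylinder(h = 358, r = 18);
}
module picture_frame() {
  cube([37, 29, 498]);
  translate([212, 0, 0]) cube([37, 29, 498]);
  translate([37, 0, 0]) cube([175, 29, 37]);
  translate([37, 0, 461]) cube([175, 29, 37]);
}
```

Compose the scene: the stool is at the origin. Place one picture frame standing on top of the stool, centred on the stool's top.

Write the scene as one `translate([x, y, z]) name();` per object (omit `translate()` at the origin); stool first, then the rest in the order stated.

stool();
translate([42, 162, 388]) picture_frame();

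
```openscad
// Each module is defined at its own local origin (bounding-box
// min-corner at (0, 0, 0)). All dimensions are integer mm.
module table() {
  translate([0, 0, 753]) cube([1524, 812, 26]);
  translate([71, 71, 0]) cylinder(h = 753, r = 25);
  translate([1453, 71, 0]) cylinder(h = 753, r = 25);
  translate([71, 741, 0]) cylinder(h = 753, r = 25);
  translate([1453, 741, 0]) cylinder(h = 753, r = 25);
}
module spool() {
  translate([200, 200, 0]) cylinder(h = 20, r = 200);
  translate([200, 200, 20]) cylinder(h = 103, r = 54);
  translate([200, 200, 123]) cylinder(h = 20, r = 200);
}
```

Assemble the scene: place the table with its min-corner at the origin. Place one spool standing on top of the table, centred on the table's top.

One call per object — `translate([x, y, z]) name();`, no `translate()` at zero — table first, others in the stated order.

table();
translate([562, 206, 779]) spool();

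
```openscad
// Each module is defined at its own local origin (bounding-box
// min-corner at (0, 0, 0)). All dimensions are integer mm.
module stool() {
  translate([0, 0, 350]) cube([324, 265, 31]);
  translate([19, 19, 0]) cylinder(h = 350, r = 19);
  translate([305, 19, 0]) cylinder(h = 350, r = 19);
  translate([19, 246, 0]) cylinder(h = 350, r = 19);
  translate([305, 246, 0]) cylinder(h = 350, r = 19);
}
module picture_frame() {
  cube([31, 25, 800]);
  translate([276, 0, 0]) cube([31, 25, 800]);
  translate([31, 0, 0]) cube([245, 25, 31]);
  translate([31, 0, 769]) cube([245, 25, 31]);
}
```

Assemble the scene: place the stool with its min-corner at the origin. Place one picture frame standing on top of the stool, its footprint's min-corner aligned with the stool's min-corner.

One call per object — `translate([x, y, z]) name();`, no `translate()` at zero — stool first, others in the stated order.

stool();
translate([0, 0, 381]) picture_frame();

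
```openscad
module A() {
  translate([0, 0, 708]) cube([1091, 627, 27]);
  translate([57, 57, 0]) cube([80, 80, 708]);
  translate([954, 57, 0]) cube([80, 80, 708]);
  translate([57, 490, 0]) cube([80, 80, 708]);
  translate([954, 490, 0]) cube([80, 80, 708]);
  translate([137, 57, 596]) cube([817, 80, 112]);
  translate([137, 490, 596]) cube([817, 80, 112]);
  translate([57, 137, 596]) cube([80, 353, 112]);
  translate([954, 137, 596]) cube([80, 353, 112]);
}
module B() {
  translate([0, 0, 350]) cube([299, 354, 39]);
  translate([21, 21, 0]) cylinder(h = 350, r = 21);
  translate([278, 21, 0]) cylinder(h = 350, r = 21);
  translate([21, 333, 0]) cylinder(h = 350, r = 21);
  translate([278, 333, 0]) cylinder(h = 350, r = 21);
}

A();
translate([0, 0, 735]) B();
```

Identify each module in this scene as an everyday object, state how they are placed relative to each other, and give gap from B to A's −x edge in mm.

The stool's min-x is at 0; the table's min-x is 0; gap = 0 mm.

A is a table. B is a stool. The stool is on top of the table. The gap from the stool to the table's −x edge is 0 mm.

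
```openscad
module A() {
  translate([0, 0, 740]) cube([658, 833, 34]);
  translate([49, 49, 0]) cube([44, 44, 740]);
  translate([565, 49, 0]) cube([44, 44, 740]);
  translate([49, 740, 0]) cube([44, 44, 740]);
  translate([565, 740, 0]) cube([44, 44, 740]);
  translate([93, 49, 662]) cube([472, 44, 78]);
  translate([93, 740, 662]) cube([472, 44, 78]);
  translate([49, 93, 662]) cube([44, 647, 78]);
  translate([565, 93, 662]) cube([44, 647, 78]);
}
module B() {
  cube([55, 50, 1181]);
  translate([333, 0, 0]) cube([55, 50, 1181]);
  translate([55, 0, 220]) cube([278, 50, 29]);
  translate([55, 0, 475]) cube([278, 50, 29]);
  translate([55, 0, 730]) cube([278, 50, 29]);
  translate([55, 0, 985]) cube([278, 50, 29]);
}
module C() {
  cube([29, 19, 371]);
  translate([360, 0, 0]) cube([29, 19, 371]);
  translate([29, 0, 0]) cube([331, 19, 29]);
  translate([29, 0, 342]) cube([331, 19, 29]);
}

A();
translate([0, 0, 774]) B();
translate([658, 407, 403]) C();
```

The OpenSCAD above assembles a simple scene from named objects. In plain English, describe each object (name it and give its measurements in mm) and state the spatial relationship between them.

A is a rectangular dining table. The top is 658×833×34 mm with its upper surface at z = 774 mm. It stands on four 44×44 mm square legs, each inset 49 mm from the nearest pair of top edges, running from the floor to the underside of the top. Four apron rails, 44 mm thick and 78 mm tall, run between adjacent legs with their top edges flush with the underside of the top and their outer faces flush with the legs' outer faces.

B is a wooden ladder with two side rails of 55×50 mm section and 1181 mm height, set 388 mm apart overall. Between them run 4 rectangular rungs (50 mm deep, 29 mm thick), front faces flush with the rails' −y face. The bottom of the first rung is 220 mm above the floor and each subsequent rung is 255 mm higher than the one below.

C is a picture frame with a 331×313 mm rectangular opening (x by z) and a uniform 29 mm border on every side. Frame depth is 19 mm along y. It is built from two vertical stiles running the full outside height and two horizontal rails spanning the gap between the stiles.

The ladder is on top of the table. The picture frame is beside the table with their tops flush at z = 774.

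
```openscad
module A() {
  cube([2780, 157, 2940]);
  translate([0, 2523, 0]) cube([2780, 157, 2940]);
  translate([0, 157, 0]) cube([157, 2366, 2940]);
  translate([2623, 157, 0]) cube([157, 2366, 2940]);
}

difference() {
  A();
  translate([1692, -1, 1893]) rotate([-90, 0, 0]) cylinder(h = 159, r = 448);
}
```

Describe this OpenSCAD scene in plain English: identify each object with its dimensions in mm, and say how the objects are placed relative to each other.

A is a box-shaped house frame (walls only): outside footprint 2780×2680 mm, wall height 2940 mm, wall thickness 157 mm. The two y-facing walls run the full x-width; the two x-facing walls fit between the inner faces of the y-facing walls.

The house frame has a circular hole of radius 448 mm through its front wall, centred at (x = 1692, z = 1893).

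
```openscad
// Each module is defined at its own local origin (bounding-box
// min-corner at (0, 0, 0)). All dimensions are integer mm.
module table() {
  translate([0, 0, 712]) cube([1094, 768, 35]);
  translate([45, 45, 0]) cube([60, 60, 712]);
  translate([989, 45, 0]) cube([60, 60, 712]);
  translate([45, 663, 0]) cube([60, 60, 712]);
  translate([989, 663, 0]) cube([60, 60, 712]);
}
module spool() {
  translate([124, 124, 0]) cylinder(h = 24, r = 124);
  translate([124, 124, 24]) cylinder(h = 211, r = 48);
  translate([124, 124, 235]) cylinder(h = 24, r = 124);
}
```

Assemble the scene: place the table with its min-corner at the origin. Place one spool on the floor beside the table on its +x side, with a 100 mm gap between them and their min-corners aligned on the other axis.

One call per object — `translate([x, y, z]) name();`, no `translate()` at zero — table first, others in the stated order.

table();
translate([1194, 0, 0]) spool();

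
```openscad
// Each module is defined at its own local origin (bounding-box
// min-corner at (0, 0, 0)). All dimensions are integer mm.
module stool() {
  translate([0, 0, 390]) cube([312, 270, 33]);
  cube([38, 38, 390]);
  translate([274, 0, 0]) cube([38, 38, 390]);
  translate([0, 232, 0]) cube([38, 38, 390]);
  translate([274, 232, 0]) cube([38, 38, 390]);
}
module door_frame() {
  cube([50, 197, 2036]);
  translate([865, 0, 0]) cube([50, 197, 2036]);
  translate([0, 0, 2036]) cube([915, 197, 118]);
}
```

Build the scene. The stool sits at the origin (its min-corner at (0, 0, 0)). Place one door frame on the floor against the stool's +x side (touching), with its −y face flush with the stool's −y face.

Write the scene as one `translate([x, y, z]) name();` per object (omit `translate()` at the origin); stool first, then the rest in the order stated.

stool();
translate([312, 0, 0]) door_frame();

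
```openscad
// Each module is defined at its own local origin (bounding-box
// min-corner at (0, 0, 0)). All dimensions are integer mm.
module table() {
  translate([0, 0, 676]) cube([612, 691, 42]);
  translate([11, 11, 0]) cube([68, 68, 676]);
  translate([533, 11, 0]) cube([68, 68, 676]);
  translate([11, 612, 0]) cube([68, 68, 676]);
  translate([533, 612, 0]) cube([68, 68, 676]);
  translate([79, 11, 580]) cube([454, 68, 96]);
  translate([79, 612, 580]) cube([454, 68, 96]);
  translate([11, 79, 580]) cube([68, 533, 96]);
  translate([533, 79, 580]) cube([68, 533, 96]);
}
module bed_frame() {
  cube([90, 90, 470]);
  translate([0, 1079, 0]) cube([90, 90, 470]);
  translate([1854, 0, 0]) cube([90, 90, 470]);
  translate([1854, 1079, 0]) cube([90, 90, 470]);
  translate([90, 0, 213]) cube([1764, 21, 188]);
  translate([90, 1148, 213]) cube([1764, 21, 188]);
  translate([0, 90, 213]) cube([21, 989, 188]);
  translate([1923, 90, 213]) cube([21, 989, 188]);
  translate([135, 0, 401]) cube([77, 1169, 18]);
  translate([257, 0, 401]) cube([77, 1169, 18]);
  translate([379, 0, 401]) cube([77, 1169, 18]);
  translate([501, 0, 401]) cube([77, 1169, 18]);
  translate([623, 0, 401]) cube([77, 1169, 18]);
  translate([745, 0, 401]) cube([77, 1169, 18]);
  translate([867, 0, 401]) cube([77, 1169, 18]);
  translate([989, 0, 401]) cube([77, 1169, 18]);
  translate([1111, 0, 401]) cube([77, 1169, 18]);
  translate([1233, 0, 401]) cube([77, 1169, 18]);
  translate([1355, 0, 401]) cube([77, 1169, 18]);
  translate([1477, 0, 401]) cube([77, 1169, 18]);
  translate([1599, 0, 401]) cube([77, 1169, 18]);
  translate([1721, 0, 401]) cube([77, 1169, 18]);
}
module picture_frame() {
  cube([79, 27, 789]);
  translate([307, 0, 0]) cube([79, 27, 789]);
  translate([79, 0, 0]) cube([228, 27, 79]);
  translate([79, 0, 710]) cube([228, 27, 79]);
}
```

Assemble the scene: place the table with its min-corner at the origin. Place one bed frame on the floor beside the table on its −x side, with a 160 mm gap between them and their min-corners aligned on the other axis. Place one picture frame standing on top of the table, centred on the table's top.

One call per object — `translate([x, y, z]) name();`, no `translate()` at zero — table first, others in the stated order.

table();
translate([-2104, 0, 0]) bed_frame();
translate([113, 332, 718]) picture_frame();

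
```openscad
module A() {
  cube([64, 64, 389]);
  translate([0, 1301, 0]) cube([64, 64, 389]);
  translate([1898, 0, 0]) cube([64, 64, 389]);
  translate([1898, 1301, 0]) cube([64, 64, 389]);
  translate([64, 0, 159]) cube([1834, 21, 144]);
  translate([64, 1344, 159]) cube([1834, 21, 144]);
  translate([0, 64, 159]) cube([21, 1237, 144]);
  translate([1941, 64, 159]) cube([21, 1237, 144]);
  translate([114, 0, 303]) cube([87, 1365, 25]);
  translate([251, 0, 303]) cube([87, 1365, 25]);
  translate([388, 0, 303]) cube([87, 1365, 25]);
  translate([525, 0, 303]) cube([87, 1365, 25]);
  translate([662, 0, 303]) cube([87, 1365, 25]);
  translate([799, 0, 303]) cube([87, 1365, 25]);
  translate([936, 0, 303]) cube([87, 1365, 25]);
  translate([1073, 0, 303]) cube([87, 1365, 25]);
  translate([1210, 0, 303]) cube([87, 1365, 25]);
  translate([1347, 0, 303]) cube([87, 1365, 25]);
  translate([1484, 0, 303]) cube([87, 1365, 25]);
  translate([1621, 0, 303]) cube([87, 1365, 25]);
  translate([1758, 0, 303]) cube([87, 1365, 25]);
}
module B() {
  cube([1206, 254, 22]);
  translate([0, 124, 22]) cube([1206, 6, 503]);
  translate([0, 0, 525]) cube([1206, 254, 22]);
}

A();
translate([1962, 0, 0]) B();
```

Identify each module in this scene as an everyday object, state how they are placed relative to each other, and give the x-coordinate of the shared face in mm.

A is a bed frame. B is an I-beam. The I-beam is against the bed frame's +x side, with their −y faces flush. The x-coordinate of the shared face is 1962 mm.

The bed frame's +x face and the I-beam's −x face are both at x = 1962 mm.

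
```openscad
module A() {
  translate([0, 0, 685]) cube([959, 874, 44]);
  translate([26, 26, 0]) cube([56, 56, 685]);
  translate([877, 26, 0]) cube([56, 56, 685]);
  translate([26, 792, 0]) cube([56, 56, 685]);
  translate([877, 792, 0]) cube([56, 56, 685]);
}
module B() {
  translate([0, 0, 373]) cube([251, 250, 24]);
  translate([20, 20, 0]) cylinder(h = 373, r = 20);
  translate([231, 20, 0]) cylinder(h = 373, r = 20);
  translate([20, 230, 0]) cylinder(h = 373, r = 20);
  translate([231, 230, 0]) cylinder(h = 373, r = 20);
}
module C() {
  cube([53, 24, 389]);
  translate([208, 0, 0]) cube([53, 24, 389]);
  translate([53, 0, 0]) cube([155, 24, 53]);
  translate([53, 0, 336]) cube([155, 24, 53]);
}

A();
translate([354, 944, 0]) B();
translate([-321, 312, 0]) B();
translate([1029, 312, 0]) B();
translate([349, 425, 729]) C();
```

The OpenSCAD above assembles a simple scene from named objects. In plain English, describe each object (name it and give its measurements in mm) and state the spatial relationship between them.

A is a rectangular dining table. The top is 959×874×44 mm with its upper surface at z = 729 mm. It stands on four 56×56 mm square legs, each inset 26 mm from the nearest pair of top edges, running from the floor to the underside of the top.

B is a four-legged stool. The seat is 251×250 mm, 24 mm thick, top at z = 397 mm. It stands on four round legs, each 40 mm in diameter, from z = 0 to the seat underside, each leg's axis is inset half a diameter from the nearest pair of seat edges (so the leg's bounding box is flush with the corner).

C is a rectangular picture frame lying in the x–z plane (depth along y). The opening is 155 mm wide (x) by 283 mm tall (z), surrounded by a border 53 mm wide on all four sides. The frame is 24 mm deep and is made of two full-height vertical stiles with two horizontal rails fitted between them.

Three stools sit around the table at the +y, −x, +x sides. The picture frame is on top of the table, centred.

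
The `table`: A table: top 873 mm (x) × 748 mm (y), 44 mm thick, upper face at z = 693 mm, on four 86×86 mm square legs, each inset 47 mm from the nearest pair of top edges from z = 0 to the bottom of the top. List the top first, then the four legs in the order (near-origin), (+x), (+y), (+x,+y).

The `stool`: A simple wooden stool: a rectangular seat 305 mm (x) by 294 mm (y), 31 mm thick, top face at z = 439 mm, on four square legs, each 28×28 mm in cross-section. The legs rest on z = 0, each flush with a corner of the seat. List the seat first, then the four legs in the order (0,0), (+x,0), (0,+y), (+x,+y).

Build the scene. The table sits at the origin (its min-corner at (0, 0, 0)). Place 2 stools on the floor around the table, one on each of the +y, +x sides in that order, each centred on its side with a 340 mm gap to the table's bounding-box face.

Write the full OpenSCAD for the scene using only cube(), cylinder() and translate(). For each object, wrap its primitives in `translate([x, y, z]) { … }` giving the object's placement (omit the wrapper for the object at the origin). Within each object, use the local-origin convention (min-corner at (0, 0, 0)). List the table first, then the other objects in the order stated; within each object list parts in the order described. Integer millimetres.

translate([0, 0, 649]) cube([873, 748, 44]);
translate([47, 47, 0]) cube([86, 86, 649]);
translate([740, 47, 0]) cube([86, 86, 649]);
translate([47, 615, 0]) cube([86, 86, 649]);
translate([740, 615, 0]) cube([86, 86, 649]);
translate([284, 1088, 0]) {
  translate([0, 0, 408]) cube([305, 294, 31]);
  cube([28, 28, 408]);
  translate([277, 0, 0]) cube([28, 28, 408]);
  translate([0, 266, 0]) cube([28, 28, 408]);
  translate([277, 266, 0]) cube([28, 28, 408]);
}
translate([1213, 227, 0]) {
  translate([0, 0, 408]) cube([305, 294, 31]);
  cube([28, 28, 408]);
  translate([277, 0, 0]) cube([28, 28, 408]);
  translate([0, 266, 0]) cube([28, 28, 408]);
  translate([277, 266, 0]) cube([28, 28, 408]);
}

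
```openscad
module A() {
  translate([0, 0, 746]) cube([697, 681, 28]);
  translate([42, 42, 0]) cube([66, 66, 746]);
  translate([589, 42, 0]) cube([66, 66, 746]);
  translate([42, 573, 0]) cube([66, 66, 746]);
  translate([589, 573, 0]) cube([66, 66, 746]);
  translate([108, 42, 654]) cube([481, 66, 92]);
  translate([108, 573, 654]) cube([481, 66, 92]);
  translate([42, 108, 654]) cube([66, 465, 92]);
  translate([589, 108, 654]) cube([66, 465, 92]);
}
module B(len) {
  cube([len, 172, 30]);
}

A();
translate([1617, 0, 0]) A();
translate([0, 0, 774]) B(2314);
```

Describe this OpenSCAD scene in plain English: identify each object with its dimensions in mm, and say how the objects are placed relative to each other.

A is a rectangular dining table. The top is 697×681×28 mm with its upper surface at z = 774 mm. It stands on four 66×66 mm square legs, each inset 42 mm from the nearest pair of top edges, running from the floor to the underside of the top. Four apron rails, 66 mm thick and 92 mm tall, run between adjacent legs with their top edges flush with the underside of the top and their outer faces flush with the legs' outer faces.

B is a rectangular beam 2314 mm long (x), 172 mm deep (y), 30 mm thick (z).

The beam spans the tops of two tables placed 920 mm apart, resting at z = 774 mm.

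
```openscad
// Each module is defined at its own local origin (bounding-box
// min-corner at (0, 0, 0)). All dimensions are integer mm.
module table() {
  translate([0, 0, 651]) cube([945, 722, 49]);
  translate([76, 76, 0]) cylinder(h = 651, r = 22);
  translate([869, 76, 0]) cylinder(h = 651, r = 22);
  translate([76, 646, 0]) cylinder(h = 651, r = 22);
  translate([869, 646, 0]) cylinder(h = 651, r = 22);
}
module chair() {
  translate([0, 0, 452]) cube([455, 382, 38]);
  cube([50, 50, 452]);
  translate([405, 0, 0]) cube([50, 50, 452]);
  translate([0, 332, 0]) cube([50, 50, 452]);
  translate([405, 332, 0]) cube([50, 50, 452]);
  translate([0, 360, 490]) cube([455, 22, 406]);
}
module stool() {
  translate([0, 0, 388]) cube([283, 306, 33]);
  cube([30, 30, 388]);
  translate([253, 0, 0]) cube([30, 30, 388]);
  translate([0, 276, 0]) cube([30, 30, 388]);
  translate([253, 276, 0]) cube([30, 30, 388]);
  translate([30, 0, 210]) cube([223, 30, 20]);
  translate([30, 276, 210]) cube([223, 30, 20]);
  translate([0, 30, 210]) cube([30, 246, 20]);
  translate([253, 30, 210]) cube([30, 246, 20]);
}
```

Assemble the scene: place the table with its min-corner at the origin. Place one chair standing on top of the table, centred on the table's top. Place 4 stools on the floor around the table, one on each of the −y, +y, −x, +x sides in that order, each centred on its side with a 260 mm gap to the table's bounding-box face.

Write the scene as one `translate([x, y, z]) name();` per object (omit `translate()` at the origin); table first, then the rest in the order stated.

table();
translate([245, 170, 700]) chair();
translate([331, -566, 0]) stool();
translate([331, 982, 0]) stool();
translate([-543, 208, 0]) stool();
translate([1205, 208, 0]) stool();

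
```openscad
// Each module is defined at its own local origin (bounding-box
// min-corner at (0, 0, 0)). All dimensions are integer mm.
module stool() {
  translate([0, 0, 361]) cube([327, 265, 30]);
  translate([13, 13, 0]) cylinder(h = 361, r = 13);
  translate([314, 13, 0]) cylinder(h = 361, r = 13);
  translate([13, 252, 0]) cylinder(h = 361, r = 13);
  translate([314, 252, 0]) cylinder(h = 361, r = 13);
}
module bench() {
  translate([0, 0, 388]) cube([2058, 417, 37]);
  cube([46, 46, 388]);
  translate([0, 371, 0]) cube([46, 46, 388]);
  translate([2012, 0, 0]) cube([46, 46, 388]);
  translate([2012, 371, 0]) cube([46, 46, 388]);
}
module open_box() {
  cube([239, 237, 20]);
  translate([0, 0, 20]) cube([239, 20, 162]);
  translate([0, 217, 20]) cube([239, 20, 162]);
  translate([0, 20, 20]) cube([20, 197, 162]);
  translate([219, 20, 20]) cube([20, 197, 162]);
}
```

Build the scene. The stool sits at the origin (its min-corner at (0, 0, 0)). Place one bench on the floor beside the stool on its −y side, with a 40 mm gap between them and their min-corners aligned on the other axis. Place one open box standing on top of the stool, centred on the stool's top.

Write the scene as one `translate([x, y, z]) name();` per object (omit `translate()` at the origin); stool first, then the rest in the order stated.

stool();
translate([0, -457, 0]) bench();
translate([44, 14, 391]) open_box();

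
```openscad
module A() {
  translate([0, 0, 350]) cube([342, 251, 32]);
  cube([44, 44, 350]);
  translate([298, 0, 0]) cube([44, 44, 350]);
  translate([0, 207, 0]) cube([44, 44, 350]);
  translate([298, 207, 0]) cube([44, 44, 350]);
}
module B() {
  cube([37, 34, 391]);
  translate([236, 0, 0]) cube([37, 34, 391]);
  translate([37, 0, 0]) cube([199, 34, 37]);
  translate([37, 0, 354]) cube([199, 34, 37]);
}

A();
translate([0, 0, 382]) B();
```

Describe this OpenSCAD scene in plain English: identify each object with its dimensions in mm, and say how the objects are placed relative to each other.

A is a four-legged stool. The seat is a 342×251×32 mm slab whose top surface is at z = 382 mm; four square legs, each 44×44 mm in cross-section, run from the floor (z = 0) to the underside of the seat, each flush with a corner of the seat.

B is a rectangular picture frame lying in the x–z plane (depth along y). The opening is 199 mm wide (x) by 317 mm tall (z), surrounded by a border 37 mm wide on all four sides. The frame is 34 mm deep and is made of two full-height vertical stiles with two horizontal rails fitted between them.

The picture frame is on top of the stool.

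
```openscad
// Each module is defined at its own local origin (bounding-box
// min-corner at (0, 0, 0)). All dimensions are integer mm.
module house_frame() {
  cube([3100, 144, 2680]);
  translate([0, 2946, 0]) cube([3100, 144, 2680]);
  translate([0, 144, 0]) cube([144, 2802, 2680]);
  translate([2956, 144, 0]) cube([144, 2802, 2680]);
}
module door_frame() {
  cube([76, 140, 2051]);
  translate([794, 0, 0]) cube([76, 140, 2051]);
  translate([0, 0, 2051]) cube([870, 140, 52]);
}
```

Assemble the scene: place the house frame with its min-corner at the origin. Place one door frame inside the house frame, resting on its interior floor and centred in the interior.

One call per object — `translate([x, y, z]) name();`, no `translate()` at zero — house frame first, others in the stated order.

house_frame();
translate([1115, 1475, 0]) door_frame();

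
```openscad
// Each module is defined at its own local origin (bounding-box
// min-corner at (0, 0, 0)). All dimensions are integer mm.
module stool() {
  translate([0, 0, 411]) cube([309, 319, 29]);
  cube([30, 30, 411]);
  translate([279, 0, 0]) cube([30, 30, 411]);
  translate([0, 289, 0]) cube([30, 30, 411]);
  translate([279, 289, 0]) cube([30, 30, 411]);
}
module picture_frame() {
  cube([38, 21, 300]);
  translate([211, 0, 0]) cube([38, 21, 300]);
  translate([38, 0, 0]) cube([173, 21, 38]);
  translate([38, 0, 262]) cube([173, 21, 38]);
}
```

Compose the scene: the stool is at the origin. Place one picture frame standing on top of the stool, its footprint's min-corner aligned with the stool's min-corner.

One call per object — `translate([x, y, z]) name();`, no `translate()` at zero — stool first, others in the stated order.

stool();
translate([0, 0, 440]) picture_frame();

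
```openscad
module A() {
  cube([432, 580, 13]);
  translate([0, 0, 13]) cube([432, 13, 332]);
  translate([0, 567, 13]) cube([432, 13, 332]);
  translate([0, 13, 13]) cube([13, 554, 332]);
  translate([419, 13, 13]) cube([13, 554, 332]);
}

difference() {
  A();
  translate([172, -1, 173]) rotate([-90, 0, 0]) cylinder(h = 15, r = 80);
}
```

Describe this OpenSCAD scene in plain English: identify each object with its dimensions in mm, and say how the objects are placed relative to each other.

A is an open-topped rectangular box: outside dimensions 432×580×345 mm, with a uniform wall and base thickness of 13 mm. The base is a full 432×580 slab on the floor; four walls sit on top of the base. The front and back walls (the −y and +y sides) span the full width; the two side walls fit between them.

The open box has a circular hole of radius 80 mm through its front wall, centred at (x = 172, z = 173).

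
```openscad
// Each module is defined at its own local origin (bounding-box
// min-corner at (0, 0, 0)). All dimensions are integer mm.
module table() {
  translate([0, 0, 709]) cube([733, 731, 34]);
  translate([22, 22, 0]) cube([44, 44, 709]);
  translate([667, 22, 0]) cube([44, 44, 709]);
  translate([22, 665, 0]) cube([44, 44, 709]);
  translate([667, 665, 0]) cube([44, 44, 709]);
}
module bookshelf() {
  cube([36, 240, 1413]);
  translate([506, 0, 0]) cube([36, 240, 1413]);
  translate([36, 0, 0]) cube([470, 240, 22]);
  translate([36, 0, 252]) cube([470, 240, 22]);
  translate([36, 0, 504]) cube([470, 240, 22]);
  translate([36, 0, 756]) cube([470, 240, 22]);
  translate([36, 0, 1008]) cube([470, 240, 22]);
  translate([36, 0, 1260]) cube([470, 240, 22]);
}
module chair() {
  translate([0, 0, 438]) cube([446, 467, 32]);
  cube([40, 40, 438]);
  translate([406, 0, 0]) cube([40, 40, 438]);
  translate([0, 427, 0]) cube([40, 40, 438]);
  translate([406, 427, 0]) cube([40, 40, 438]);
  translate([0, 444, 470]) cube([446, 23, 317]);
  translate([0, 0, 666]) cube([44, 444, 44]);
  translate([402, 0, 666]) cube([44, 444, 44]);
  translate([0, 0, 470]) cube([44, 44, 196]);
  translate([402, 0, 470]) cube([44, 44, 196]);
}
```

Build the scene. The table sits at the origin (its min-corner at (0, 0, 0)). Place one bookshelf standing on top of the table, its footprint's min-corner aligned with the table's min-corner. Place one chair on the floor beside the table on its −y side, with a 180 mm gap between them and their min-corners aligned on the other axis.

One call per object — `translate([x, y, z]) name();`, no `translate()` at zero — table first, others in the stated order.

table();
translate([0, 0, 743]) bookshelf();
translate([0, -647, 0]) chair();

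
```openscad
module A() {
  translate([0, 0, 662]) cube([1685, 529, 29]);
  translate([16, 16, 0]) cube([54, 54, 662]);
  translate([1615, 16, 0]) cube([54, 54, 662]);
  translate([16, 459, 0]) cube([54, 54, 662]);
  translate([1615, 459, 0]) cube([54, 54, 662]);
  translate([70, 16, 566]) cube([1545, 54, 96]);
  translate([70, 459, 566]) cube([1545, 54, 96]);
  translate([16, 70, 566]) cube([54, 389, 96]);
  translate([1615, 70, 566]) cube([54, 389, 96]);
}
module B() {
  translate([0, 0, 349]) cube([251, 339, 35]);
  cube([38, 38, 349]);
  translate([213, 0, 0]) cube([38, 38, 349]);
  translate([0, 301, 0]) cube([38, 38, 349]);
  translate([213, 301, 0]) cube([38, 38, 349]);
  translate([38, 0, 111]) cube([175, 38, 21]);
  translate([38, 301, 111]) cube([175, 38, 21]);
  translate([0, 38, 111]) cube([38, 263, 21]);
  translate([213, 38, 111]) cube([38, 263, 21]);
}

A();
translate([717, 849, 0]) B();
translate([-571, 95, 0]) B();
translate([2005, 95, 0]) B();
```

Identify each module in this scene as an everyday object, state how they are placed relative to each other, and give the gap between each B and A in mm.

A is a table. B is a stool. Three stools sit around the table at the +y, −x, +x sides. The gap between each stool and the table is 320 mm.

Each stool's nearest face is 320 mm from the table's bounding box.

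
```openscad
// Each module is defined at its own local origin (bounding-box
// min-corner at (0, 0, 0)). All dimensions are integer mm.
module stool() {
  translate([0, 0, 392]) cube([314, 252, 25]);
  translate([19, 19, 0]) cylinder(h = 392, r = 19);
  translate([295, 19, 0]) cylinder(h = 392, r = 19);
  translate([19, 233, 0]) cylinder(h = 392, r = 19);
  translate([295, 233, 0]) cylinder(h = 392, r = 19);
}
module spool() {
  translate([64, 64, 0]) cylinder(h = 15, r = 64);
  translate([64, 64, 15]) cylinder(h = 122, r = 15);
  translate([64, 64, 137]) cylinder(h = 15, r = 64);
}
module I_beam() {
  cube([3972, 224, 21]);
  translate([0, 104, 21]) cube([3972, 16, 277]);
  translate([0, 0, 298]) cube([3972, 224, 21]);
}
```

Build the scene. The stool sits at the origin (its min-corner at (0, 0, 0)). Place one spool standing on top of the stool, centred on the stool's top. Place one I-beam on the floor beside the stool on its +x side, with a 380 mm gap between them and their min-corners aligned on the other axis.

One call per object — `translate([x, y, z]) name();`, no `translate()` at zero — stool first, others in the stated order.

stool();
translate([93, 62, 417]) spool();
translate([694, 0, 0]) I_beam();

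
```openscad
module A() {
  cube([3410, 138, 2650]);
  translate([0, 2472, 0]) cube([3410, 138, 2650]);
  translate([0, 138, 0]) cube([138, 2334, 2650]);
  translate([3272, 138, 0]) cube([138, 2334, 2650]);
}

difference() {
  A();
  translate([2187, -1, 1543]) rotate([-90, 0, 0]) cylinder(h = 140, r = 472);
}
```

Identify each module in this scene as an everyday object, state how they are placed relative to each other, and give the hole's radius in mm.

The subtracted cylinder has r = 472 mm.

A is a house frame. The house frame has a circular hole through its front wall. The hole's radius is 472 mm.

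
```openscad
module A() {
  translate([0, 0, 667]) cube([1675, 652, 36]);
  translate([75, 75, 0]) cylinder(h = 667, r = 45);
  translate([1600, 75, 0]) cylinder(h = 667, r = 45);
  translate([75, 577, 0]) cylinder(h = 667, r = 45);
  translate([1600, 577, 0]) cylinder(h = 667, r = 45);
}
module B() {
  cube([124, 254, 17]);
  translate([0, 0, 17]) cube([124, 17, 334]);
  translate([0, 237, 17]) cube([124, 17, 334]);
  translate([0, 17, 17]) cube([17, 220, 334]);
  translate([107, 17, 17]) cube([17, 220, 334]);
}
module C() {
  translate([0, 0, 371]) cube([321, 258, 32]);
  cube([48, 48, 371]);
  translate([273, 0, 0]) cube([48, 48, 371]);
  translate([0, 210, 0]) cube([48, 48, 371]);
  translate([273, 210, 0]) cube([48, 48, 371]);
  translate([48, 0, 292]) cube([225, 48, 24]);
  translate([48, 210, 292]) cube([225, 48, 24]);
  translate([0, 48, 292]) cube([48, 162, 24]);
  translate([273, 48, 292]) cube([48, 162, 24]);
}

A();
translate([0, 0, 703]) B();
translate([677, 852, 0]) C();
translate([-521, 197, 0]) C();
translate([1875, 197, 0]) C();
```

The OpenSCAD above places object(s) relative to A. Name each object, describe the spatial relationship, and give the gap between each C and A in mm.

Each stool's nearest face is 200 mm from the table's bounding box.

A is a table. B is an open box. C is a stool. The open box is on top of the table. Three stools sit around the table at the +y, −x, +x sides. The gap between each stool and the table is 200 mm.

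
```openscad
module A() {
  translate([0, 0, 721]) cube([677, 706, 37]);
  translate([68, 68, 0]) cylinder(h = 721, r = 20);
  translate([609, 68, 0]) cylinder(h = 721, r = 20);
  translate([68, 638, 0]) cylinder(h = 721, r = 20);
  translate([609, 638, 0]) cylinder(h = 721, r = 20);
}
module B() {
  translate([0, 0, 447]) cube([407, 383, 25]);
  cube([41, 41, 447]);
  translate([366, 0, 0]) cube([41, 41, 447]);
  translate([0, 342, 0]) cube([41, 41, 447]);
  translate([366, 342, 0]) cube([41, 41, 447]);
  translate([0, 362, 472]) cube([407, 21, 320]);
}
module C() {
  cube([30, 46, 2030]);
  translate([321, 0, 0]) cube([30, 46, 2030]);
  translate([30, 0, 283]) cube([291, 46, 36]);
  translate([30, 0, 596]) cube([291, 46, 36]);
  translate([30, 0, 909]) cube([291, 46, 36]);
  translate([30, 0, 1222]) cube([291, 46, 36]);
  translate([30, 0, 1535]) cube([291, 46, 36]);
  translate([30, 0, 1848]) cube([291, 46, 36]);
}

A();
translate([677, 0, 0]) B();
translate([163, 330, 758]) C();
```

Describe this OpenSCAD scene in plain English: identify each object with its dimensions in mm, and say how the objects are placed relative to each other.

A is a table with a 677×706 mm rectangular top, 37 mm thick, top surface at z = 758 mm, supported by four round legs of 40 mm diameter, each leg's bounding box inset 48 mm from the nearest pair of top edges, running from the floor.

B is a chair: 407×383 mm seat, 25 mm thick, top at z = 472 mm, on four 41 mm square corner legs flush with the seat edges. A 21 mm thick backrest slab spans the full seat width, extending 320 mm above the seat top, its back face flush with the seat's +y edge.

C is a wooden ladder with two side rails of 30×46 mm section and 2030 mm height, set 351 mm apart overall. Between them run 6 rectangular rungs (46 mm deep, 36 mm thick), front faces flush with the rails' −y face. The bottom of the first rung is 283 mm above the floor and each subsequent rung is 313 mm higher than the one below.

The chair is against the table's +x side, with their −y faces flush. The ladder is on top of the table, centred.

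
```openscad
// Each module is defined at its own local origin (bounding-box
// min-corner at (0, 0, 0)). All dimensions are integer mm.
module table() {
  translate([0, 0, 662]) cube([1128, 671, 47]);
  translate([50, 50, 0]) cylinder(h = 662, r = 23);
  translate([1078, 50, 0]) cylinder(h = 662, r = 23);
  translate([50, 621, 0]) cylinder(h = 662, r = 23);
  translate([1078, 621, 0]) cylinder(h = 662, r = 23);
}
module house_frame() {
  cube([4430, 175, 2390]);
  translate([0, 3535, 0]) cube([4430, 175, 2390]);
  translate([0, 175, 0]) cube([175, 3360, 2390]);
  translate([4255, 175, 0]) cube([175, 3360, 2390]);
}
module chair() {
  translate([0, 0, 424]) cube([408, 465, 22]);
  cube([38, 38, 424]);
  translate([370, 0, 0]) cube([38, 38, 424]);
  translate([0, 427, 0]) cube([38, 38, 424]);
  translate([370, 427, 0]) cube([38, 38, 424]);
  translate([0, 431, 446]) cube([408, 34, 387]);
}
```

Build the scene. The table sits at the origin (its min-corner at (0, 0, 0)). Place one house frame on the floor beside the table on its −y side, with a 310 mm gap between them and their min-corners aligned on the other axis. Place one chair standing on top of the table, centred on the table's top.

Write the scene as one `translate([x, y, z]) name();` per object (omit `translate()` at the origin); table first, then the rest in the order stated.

table();
translate([0, -4020, 0]) house_frame();
translate([360, 103, 709]) chair();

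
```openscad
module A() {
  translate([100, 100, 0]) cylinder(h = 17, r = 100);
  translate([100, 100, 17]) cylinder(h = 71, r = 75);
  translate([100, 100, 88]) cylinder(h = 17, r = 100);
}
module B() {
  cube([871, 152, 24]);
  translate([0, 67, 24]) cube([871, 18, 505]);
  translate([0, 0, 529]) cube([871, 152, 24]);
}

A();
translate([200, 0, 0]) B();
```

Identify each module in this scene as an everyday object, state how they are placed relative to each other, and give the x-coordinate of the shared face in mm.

A is a spool. B is an I-beam. The I-beam is against the spool's +x side, with their −y faces flush. The x-coordinate of the shared face is 200 mm.

The spool's +x face and the I-beam's −x face are both at x = 200 mm.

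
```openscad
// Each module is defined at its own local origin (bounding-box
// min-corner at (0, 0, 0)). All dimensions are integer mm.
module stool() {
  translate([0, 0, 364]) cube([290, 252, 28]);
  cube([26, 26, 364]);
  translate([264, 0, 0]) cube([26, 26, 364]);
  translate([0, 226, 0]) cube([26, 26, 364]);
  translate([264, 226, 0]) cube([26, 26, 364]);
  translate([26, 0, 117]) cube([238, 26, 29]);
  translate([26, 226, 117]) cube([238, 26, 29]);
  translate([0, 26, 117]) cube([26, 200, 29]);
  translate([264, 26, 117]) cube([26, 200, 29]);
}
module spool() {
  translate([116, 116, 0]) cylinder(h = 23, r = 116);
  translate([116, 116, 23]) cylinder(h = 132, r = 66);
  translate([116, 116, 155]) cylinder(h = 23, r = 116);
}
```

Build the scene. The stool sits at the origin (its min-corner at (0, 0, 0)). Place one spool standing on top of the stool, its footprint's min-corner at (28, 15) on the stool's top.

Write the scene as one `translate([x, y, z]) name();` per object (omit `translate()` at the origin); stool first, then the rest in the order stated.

stool();
translate([28, 15, 392]) spool();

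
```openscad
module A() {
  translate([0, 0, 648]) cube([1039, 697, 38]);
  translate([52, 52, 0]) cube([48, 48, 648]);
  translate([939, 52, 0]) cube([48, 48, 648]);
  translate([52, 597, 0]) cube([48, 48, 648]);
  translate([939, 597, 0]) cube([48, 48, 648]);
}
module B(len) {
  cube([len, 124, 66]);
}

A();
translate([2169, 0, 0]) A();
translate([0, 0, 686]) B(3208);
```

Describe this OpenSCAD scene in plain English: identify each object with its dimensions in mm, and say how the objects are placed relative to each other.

A is a rectangular dining table. The top is 1039×697×38 mm with its upper surface at z = 686 mm. It stands on four 48×48 mm square legs, each inset 52 mm from the nearest pair of top edges, running from the floor to the underside of the top.

B is a rectangular beam 3208 mm long (x), 124 mm deep (y), 66 mm thick (z).

The beam spans the tops of two tables placed 1130 mm apart, resting at z = 686 mm.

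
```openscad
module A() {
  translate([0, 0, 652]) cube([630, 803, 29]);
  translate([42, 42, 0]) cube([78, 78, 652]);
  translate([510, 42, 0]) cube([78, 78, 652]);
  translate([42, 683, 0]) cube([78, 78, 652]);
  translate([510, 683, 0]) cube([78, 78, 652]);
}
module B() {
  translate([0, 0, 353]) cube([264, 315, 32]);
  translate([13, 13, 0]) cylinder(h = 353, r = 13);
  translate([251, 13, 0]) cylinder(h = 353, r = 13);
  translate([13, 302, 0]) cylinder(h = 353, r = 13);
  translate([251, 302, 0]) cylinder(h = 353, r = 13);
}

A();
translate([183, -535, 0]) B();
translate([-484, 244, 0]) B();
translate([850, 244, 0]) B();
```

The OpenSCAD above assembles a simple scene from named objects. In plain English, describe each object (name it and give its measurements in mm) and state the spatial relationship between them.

A is a rectangular dining table. The top is 630×803×29 mm with its upper surface at z = 681 mm. It stands on four 78×78 mm square legs, each inset 42 mm from the nearest pair of top edges, running from the floor to the underside of the top.

B is a simple wooden stool: a rectangular seat 264 mm (x) by 315 mm (y), 32 mm thick, top face at z = 385 mm, on four round legs, each 26 mm in diameter. The legs rest on z = 0, each leg's axis is inset half a diameter from the nearest pair of seat edges (so the leg's bounding box is flush with the corner).

Three stools sit around the table at the −y, −x, +x sides.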